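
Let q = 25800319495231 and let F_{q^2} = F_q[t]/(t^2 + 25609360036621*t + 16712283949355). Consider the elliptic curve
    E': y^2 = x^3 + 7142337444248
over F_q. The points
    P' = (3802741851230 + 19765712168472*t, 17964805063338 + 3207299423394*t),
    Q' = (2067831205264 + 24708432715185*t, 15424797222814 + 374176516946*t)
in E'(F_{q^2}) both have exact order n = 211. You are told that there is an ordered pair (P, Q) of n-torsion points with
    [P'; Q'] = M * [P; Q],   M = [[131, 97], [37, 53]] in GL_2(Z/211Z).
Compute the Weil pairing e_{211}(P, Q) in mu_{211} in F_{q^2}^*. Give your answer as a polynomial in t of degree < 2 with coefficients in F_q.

The 211-Weil pairing on E[211] over F_{25800319495231} is alternating-bilinear: e_{211}(P',Q') = e_{211}(P,Q)^det(M).
Hence e(P,Q) = e(P',Q')^{163} where 163 = 189^{-1} mod 211.
Miller loop for e_{211} over F_{25800319495231^2}: bits of 211 = 11010011; 7 double steps + 4 add steps, l/v at each.
Miller gives e_{211}(P',Q') = 9691430336087 + 15479618040904*t in F_{25800319495231^2}.
Thus e_{211}(P,Q) = 1728736501812 + 22049441529092*t.

1728736501812 + 22049441529092*t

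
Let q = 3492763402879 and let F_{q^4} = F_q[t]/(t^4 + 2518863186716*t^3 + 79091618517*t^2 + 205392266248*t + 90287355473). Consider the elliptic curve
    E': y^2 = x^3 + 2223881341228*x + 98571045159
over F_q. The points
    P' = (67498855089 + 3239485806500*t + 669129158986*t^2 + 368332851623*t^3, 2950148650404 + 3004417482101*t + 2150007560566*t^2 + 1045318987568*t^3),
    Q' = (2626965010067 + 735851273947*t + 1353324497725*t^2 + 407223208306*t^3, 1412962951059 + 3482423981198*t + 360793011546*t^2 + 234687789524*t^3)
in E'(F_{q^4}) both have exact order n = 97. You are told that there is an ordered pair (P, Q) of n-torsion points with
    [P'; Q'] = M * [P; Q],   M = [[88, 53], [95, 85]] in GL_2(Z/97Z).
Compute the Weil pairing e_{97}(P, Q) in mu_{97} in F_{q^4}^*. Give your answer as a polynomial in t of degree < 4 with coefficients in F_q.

699012360719 + 1465370440738*t + 3152716573362*t^2 + 1377673644007*t^3

e_{97} is bilinear + alternating on E[97], so e_{97}(88*P + 53*Q, 95*P + 85*Q) = e_{97}(P,Q)^(88*85-53*95).
det M = 88*85 - 53*95 = 2445 = 20 (mod 97); 20^{-1} = 34 (mod 97).
7-bit Miller (1100001) on E'/F_{3492763402879} with a'=2223881341228, b'=98571045159: accumulate tangent/chord ratios at Q'+S and P'+S'.
Result: e(P',Q') = 2069734686425 + 220944863015*t + 391770501288*t^2 + 3397933775123*t^3.
Thus e_{97}(P,Q) = 699012360719 + 1465370440738*t + 3152716573362*t^2 + 1377673644007*t^3.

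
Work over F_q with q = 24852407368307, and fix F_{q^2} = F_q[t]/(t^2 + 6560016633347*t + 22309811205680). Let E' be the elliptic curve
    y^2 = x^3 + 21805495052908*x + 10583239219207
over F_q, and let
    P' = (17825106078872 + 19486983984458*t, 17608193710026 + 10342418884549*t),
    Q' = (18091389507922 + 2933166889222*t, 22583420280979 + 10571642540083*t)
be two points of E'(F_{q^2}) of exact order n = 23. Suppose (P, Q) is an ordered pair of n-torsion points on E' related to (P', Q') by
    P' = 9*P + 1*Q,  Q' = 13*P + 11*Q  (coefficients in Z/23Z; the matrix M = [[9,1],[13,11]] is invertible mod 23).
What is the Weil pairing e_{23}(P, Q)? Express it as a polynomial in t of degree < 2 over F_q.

Since e_{23}(P,P)=e_{23}(Q,Q)=1 and e_{23}(Q,P)=e_{23}(P,Q)^{-1}, expanding e_{23}(9*P + 1*Q,13*P + 11*Q) leaves e(P,Q)^det(M).
So e_{23}(P,Q) = e_{23}(P',Q')^{19}, since 17*19 = 1 mod 23.
Build f_{23,P'} and f_{23,Q'} via the 5-bit ladder of 23=10111_2; evaluate at shifted divisors; quotient in F_{24852407368307^2}.
e_{23}(P',Q') = 21744627209099 + 6612792695776*t.
e_{23}(P,Q) = (21744627209099 + 6612792695776*t)^{19} = 10153996248964 + 22032911080845*t.

10153996248964 + 22032911080845*t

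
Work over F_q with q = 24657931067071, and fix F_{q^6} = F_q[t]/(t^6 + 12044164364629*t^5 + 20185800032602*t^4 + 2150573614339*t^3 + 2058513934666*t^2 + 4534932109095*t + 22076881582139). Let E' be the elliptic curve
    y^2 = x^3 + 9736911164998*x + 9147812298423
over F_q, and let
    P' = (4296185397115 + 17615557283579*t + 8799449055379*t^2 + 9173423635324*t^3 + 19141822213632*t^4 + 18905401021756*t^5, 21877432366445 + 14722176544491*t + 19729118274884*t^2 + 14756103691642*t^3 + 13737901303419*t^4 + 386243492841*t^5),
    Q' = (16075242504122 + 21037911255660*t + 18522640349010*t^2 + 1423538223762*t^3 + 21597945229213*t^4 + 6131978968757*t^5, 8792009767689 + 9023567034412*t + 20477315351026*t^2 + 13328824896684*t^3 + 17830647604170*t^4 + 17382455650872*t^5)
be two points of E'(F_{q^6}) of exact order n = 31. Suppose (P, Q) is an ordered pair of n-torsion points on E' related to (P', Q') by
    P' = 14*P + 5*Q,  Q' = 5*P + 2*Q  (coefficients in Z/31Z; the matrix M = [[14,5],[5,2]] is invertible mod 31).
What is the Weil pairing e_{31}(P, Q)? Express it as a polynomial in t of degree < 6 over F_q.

Since e_{31}(P,P)=e_{31}(Q,Q)=1 and e_{31}(Q,P)=e_{31}(P,Q)^{-1}, expanding e_{31}(14*P + 5*Q,5*P + 2*Q) leaves e(P,Q)^det(M).
Inverting 3 mod 31: 21. Thus e_{31}(P,Q) = e(P',Q')^{21}.
Build f_{31,P'} and f_{31,Q'} via the 5-bit ladder of 31=11111_2; evaluate at shifted divisors; quotient in F_{24657931067071^6}.
e_{31}(P',Q') = 13431964565967 + 16529238773905*t + 6265813773573*t^2 + 2257357999107*t^3 + 5949622900685*t^4 + 17289449962098*t^5.
(13431964565967 + 16529238773905*t + 6265813773573*t^2 + 2257357999107*t^3 + 5949622900685*t^4 + 17289449962098*t^5)^{21} mod (24657931067071,f) = 8770887877194 + 14223809238698*t + 24002118539848*t^2 + 7520266544754*t^3 + 12805015617904*t^4 + 4528890014030*t^5.

8770887877194 + 14223809238698*t + 24002118539848*t^2 + 7520266544754*t^3 + 12805015617904*t^4 + 4528890014030*t^5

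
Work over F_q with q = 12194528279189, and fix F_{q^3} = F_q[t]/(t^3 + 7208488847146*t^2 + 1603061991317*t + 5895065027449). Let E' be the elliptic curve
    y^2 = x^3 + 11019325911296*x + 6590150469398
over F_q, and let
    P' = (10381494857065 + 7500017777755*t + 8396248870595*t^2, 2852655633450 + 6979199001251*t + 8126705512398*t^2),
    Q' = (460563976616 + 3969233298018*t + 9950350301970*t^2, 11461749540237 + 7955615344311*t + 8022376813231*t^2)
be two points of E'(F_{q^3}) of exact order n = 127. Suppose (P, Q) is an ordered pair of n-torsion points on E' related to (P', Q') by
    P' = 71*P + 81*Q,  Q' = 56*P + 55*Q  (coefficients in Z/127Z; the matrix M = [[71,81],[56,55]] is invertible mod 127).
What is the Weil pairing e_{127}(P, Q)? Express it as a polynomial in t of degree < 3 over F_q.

Since e_{127}(P,P)=e_{127}(Q,Q)=1 and e_{127}(Q,P)=e_{127}(P,Q)^{-1}, expanding e_{127}(71*P + 81*Q,56*P + 55*Q) leaves e(P,Q)^det(M).
det M = 71*55 - 81*56 = -631 = 4 (mod 127); 4^{-1} = 32 (mod 127).
Run Miller on y^2=x^3+11019325911296*x+6590150469398 over F_{12194528279189}: ladder 1111111 (7 bits); e = f_P(D_Q)/f_Q(D_P).
Result: e(P',Q') = 9010855020209 + 7391877604529*t + 2191277188118*t^2.
Hence e(P,Q) = 9617497351530 + 3942533609055*t + 1244761134975*t^2 in F_{12194528279189^3}^*.

9617497351530 + 3942533609055*t + 1244761134975*t^2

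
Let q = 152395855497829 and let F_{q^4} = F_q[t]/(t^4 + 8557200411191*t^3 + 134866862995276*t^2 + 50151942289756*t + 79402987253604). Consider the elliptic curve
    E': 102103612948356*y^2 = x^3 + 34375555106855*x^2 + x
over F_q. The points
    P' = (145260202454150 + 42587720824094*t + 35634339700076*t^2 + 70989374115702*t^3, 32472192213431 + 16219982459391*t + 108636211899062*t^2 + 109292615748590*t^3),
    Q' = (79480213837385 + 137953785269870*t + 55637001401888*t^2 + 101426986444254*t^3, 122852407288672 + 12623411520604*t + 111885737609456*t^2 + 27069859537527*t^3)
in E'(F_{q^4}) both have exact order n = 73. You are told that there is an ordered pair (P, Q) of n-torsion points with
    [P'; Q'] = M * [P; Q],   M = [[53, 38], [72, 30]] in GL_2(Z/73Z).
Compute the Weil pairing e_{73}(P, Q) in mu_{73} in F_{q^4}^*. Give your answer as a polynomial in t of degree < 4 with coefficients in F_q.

57215276588061 + 35822083682894*t + 134875540559581*t^2 + 107787731308337*t^3

Under M = [[53,38],[72,30]] in GL_2(Z/73), e_{73}(P',Q') = e_{73}(P,Q)^(53*30-38*72 mod 73).
Hence e(P,Q) = e(P',Q')^{10} where 10 = 22^{-1} mod 73.
Set x_W=69954554005683*u+2259626802105, y_W=69954554005683*v; then E': y_W^2=x_W^3+89353924828775.
Double-and-add over 1001001: 7-1 doublings, 3-1 additions; each step l_{T,T}/v_{2T} or l_{T,P'}/v at Q'+S for random S.
The quotient is 149461985826110 + 2527309965720*t + 33482036676354*t^2 + 103909073533532*t^3.
Finally e_{73}(P,Q) = 57215276588061 + 35822083682894*t + 134875540559581*t^2 + 107787731308337*t^3.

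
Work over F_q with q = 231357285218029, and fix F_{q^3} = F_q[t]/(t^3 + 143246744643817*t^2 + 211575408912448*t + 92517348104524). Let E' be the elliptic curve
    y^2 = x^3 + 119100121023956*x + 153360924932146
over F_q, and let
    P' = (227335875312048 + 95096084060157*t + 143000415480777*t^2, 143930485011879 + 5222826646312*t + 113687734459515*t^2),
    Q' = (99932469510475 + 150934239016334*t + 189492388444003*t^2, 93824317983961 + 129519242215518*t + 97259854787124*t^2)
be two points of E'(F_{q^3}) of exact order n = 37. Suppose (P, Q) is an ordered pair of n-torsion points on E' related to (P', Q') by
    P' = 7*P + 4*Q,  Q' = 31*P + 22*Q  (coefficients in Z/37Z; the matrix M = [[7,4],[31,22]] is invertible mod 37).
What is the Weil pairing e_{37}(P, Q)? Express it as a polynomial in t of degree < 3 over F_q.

45506372458173 + 69981151005396*t + 9239454598087*t^2

Since e_{37}(P,P)=e_{37}(Q,Q)=1 and e_{37}(Q,P)=e_{37}(P,Q)^{-1}, expanding e_{37}(7*P + 4*Q,31*P + 22*Q) leaves e(P,Q)^det(M).
7*22 - 4*31 = 30; reduced mod 37: det = 30, inverse 21.
Double-and-add over 100101: 6-1 doublings, 3-1 additions; each step l_{T,T}/v_{2T} or l_{T,P'}/v at Q'+S for random S.
e_{37}(P',Q') = 46548075016897 + 20538796855052*t + 190940847568539*t^2.
e_{37}(P,Q) = (46548075016897 + 20538796855052*t + 190940847568539*t^2)^{21} = 45506372458173 + 69981151005396*t + 9239454598087*t^2.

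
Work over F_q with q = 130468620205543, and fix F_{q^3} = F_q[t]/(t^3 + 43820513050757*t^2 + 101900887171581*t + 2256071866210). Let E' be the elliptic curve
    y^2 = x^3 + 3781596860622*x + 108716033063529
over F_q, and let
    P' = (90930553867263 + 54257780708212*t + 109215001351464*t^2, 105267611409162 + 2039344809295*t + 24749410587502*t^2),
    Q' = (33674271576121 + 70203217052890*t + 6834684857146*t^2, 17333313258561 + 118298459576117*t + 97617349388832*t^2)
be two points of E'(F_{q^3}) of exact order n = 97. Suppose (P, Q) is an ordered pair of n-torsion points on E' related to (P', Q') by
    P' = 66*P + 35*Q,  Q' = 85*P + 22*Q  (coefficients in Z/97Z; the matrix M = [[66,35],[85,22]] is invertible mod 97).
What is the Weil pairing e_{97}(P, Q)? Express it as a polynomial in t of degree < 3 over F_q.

108450670598463 + 88853269228858*t + 13058994701752*t^2

Alternating bilinearity on E[97] (values in mu_{97} in F_{130468620205543^3}) gives e(P',Q') = e(P,Q)^det(M).
Hence e(P,Q) = e(P',Q')^{87} where 87 = 29^{-1} mod 97.
n = 97 = (1100001)_2 (7 bits, wt 3); accumulate f_{97,P'}(Q'+S)/f_{97,P'}(S) along the 6-step ladder.
e_{97}(P',Q') = 98381674463532 + 117232537392869*t + 81404944713509*t^2.
Finally e_{97}(P,Q) = 108450670598463 + 88853269228858*t + 13058994701752*t^2.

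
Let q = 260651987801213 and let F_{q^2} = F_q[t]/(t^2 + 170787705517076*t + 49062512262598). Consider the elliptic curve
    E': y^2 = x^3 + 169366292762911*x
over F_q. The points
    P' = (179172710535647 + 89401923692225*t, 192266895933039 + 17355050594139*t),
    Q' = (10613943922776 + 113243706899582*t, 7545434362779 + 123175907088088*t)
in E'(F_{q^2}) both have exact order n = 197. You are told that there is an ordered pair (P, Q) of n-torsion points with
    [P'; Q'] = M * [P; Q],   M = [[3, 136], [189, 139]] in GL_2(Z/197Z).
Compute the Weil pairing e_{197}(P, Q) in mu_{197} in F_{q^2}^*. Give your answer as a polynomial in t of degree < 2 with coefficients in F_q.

Under M = [[3,136],[189,139]] in GL_2(Z/197), e_{197}(P',Q') = e_{197}(P,Q)^(3*139-136*189 mod 197).
det M = 3*139 - 136*189 = -25287 = 126 (mod 197); 126^{-1} = 86 (mod 197).
n = 197 = (11000101)_2 (8 bits, wt 4); accumulate f_{197,P'}(Q'+S)/f_{197,P'}(S) along the 7-step ladder.
So e_{197}(P',Q') = 226482448844352 + 140957731130298*t.
Finally e_{197}(P,Q) = 195868570393867 + 23736329192481*t.

195868570393867 + 23736329192481*t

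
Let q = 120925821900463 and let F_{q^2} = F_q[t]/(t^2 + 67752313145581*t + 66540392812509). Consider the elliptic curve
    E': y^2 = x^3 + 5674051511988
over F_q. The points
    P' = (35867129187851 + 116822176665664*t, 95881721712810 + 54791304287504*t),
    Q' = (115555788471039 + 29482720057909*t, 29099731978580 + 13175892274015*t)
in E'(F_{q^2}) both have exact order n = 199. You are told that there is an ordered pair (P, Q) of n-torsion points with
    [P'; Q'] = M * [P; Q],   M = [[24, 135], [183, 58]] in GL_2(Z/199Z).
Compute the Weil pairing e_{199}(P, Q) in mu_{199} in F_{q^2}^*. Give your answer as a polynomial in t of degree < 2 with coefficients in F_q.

77000396739444 + 44168306575683*t

Since e_{199}(P,P)=e_{199}(Q,Q)=1 and e_{199}(Q,P)=e_{199}(P,Q)^{-1}, expanding e_{199}(24*P + 135*Q,183*P + 58*Q) leaves e(P,Q)^det(M).
Hence e(P,Q) = e(P',Q')^{126} where 126 = 169^{-1} mod 199.
8-bit Miller (11000111) on E'/F_{120925821900463} with a'=0, b'=5674051511988: accumulate tangent/chord ratios at Q'+S and P'+S'.
e_{199}(P',Q') = 12149087616190 + 118969913398912*t.
(12149087616190 + 118969913398912*t)^{126} mod (120925821900463,f) = 77000396739444 + 44168306575683*t.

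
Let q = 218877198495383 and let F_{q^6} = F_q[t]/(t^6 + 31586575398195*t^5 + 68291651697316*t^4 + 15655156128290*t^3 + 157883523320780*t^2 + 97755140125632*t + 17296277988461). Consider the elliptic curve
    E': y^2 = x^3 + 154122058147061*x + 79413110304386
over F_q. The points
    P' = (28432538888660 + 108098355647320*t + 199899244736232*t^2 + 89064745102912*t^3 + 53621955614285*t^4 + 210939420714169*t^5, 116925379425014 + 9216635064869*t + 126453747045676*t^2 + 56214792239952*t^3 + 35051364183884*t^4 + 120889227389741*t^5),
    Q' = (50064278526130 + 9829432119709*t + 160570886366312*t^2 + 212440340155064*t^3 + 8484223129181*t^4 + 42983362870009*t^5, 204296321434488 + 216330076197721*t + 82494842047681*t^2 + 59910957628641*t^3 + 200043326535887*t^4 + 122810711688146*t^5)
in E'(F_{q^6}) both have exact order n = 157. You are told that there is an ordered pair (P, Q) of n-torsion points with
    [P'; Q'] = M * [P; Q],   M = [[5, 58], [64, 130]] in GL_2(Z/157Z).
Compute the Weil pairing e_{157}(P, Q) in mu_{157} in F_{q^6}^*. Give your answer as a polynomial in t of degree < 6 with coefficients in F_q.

24579461524479 + 66092171390196*t + 96939810753230*t^2 + 190237393510567*t^3 + 197546028435273*t^4 + 149571679931395*t^5

Alternating bilinearity on E[157] (values in mu_{157} in F_{218877198495383^6}) gives e(P',Q') = e(P,Q)^det(M).
Inverting 78 mod 157: 155. Thus e_{157}(P,Q) = e(P',Q')^{155}.
n = 157 = (10011101)_2 (8 bits, wt 5); accumulate f_{157,P'}(Q'+S)/f_{157,P'}(S) along the 7-step ladder.
The quotient is 124731220545192 + 52466973908518*t + 151258614343014*t^2 + 145444780484148*t^3 + 168207212688131*t^4 + 71460524859647*t^5.
e_{157}(P,Q) = (124731220545192 + 52466973908518*t + 151258614343014*t^2 + 145444780484148*t^3 + 168207212688131*t^4 + 71460524859647*t^5)^{155} = 24579461524479 + 66092171390196*t + 96939810753230*t^2 + 190237393510567*t^3 + 197546028435273*t^4 + 149571679931395*t^5.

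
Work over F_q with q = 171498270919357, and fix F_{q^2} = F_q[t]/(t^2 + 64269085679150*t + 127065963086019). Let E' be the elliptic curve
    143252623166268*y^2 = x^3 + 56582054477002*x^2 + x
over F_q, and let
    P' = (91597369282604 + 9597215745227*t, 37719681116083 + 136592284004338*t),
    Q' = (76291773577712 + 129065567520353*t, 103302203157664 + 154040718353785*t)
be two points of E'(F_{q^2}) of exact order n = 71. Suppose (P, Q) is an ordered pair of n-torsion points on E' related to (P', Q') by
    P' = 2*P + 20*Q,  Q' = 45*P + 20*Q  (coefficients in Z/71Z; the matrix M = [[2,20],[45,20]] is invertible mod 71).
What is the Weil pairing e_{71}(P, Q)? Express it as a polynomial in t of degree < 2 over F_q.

The 71-Weil pairing on E[71] over F_{171498270919357} is alternating-bilinear: e_{71}(P',Q') = e_{71}(P,Q)^det(M).
Inverting 63 mod 71: 62. Thus e_{71}(P,Q) = e(P',Q')^{62}.
Montgomery->Weierstrass: x_W = 77602202038871*x+20436553429432, y_W=77602202038871*y on F_{171498270919357}; lands on y^2=x^3+80251885332771*x+40655465480262.
7-bit Miller (1000111) on E'/F_{171498270919357} with a'=80251885332771, b'=40655465480262: accumulate tangent/chord ratios at Q'+S and P'+S'.
So e_{71}(P',Q') = 26727201298881 + 29732700066611*t.
Thus e_{71}(P,Q) = 99118446320202 + 165388771738830*t.

99118446320202 + 165388771738830*t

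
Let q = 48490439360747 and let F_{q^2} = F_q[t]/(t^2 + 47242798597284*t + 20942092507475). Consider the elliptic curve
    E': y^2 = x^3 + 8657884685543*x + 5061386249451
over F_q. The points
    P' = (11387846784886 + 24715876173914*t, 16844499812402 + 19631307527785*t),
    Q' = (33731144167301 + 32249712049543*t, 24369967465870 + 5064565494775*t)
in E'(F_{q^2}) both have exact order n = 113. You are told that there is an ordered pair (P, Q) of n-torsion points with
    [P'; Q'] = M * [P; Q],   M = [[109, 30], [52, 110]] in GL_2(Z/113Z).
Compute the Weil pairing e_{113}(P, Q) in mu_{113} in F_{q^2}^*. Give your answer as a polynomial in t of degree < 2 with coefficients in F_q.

Alternating bilinearity on E[113] (values in mu_{113} in F_{48490439360747^2}) gives e(P',Q') = e(P,Q)^det(M).
Hence e(P,Q) = e(P',Q')^{10} where 10 = 34^{-1} mod 113.
Double-and-add over 1110001: 7-1 doublings, 4-1 additions; each step l_{T,T}/v_{2T} or l_{T,P'}/v at Q'+S for random S.
The quotient is 25951710492205 + 32904109558416*t.
Hence e(P,Q) = 20152955048236 + 3876755479869*t in F_{48490439360747^2}^*.

20152955048236 + 3876755479869*t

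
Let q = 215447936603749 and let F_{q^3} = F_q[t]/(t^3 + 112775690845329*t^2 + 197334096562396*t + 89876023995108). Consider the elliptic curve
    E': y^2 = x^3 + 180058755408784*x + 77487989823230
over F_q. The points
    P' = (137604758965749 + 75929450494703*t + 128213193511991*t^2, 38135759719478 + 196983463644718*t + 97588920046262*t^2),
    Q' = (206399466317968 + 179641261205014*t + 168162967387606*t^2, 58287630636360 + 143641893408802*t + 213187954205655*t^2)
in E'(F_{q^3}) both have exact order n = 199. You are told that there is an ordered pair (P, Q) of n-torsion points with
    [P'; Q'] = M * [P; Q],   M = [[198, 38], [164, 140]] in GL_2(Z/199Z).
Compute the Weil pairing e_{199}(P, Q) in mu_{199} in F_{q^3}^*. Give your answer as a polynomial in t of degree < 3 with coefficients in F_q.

107260318103356 + 31873306520471*t + 118096504604356*t^2

e_{199} is bilinear + alternating on E[199], so e_{199}(198*P + 38*Q, 164*P + 140*Q) = e_{199}(P,Q)^(198*140-38*164).
Inverting 195 mod 199: 149. Thus e_{199}(P,Q) = e(P',Q')^{149}.
Build f_{199,P'} and f_{199,Q'} via the 8-bit ladder of 199=11000111_2; evaluate at shifted divisors; quotient in F_{215447936603749^3}.
Miller gives e_{199}(P',Q') = 91255934912084 + 5367414167501*t + 205665052091056*t^2 in F_{215447936603749^3}.
e_{199}(P,Q) = (91255934912084 + 5367414167501*t + 205665052091056*t^2)^{149} = 107260318103356 + 31873306520471*t + 118096504604356*t^2.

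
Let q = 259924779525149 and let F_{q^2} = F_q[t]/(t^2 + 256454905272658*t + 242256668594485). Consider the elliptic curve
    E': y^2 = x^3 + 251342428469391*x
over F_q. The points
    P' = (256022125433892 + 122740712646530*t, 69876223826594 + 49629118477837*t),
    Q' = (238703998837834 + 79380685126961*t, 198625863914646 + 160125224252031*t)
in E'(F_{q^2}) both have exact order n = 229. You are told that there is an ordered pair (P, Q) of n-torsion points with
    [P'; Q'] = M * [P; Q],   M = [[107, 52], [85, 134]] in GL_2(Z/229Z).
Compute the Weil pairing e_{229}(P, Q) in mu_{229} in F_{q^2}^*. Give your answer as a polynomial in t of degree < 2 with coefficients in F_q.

127031330336387 + 91743514400180*t

Since e_{229}(P,P)=e_{229}(Q,Q)=1 and e_{229}(Q,P)=e_{229}(P,Q)^{-1}, expanding e_{229}(107*P + 52*Q,85*P + 134*Q) leaves e(P,Q)^det(M).
Inverting 71 mod 229: 100. Thus e_{229}(P,Q) = e(P',Q')^{100}.
Build f_{229,P'} and f_{229,Q'} via the 8-bit ladder of 229=11100101_2; evaluate at shifted divisors; quotient in F_{259924779525149^2}.
e_{229}(P',Q') = 157391603687864 + 209083947383568*t.
Raise to 100: e(P,Q) = 127031330336387 + 91743514400180*t in mu_{229}.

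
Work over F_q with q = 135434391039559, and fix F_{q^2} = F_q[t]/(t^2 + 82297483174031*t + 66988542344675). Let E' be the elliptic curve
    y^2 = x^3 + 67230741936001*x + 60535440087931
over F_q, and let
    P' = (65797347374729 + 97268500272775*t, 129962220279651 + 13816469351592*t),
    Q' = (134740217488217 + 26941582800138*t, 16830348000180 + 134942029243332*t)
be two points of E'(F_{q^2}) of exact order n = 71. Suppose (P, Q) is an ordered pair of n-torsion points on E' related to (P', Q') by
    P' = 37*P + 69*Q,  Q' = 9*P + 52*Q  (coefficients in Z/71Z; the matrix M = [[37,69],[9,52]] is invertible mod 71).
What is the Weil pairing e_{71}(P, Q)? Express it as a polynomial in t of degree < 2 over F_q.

57928524797516 + 87255366866729*t

The 71-Weil pairing on E[71] over F_{135434391039559} is alternating-bilinear: e_{71}(P',Q') = e_{71}(P,Q)^det(M).
det M = 37*52 - 69*9 = 1303 = 25 (mod 71); 25^{-1} = 54 (mod 71).
Build f_{71,P'} and f_{71,Q'} via the 7-bit ladder of 71=1000111_2; evaluate at shifted divisors; quotient in F_{135434391039559^2}.
Miller gives e_{71}(P',Q') = 47201348888193 + 109956723919902*t in F_{135434391039559^2}.
Finally e_{71}(P,Q) = 57928524797516 + 87255366866729*t.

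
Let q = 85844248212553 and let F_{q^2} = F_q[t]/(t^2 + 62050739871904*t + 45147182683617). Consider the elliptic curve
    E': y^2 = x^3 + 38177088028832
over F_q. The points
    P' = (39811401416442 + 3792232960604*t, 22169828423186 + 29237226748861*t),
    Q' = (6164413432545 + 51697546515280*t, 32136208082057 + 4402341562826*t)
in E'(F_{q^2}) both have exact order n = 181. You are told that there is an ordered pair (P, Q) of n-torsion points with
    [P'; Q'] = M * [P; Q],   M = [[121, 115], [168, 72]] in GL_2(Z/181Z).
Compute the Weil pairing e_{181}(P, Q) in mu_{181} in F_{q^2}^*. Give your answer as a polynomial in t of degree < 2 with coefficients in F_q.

69475406842715 + 35438006294105*t

The 181-Weil pairing on E[181] over F_{85844248212553} is alternating-bilinear: e_{181}(P',Q') = e_{181}(P,Q)^det(M).
121*72 - 115*168 = -10608; reduced mod 181: det = 71, inverse 51.
Run Miller on y^2=x^3+38177088028832 over F_{85844248212553}: ladder 10110101 (8 bits); e = f_P(D_Q)/f_Q(D_P).
Result: e(P',Q') = 81739924803375 + 44024677544605*t.
Hence e(P,Q) = 69475406842715 + 35438006294105*t in F_{85844248212553^2}^*.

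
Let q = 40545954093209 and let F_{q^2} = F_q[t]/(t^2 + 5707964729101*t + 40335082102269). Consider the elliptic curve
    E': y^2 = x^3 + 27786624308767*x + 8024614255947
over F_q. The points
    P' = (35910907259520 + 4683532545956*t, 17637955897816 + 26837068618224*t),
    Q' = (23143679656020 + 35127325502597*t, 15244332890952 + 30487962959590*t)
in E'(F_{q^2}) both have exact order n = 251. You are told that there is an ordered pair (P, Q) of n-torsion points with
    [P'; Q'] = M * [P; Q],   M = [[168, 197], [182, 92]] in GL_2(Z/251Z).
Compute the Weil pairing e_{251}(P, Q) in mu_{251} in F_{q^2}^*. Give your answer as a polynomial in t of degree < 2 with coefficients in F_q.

The 251-Weil pairing on E[251] over F_{40545954093209} is alternating-bilinear: e_{251}(P',Q') = e_{251}(P,Q)^det(M).
det M = 168*92 - 197*182 = -20398 = 184 (mod 251); 184^{-1} = 236 (mod 251).
Build f_{251,P'} and f_{251,Q'} via the 8-bit ladder of 251=11111011_2; evaluate at shifted divisors; quotient in F_{40545954093209^2}.
e_{251}(P',Q') = 16262435160730 + 27306889081060*t.
Raise to 236: e(P,Q) = 6979516536115 + 33933303734966*t in mu_{251}.

6979516536115 + 33933303734966*t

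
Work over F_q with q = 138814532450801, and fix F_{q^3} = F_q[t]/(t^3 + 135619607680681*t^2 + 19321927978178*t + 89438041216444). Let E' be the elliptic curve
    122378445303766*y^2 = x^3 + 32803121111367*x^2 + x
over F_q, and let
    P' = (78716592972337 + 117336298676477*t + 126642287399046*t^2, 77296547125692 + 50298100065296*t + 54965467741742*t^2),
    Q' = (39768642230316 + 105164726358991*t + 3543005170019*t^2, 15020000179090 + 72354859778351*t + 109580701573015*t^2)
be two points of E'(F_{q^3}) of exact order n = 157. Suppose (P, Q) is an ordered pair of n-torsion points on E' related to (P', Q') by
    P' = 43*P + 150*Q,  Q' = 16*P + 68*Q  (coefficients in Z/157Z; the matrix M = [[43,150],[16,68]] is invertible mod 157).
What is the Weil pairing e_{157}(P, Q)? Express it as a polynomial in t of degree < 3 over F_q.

106367566118041 + 73675213403113*t + 29407408494378*t^2

Under M = [[43,150],[16,68]] in GL_2(Z/157), e_{157}(P',Q') = e_{157}(P,Q)^(43*68-150*16 mod 157).
det(M) mod 157 = 53; its inverse in (Z/157)^* is 80 (check: 53*80 mod 157 = 1).
Set x_W=45656480309403*u+120448007672535, y_W=45656480309403*v; then E': y_W^2=x_W^3+133043136038874*x_W+105119314686855.
Build f_{157,P'} and f_{157,Q'} via the 8-bit ladder of 157=10011101_2; evaluate at shifted divisors; quotient in F_{138814532450801^3}.
e_{157}(P',Q') = 26492336436523 + 134987470672623*t + 114698396454913*t^2.
Finally e_{157}(P,Q) = 106367566118041 + 73675213403113*t + 29407408494378*t^2.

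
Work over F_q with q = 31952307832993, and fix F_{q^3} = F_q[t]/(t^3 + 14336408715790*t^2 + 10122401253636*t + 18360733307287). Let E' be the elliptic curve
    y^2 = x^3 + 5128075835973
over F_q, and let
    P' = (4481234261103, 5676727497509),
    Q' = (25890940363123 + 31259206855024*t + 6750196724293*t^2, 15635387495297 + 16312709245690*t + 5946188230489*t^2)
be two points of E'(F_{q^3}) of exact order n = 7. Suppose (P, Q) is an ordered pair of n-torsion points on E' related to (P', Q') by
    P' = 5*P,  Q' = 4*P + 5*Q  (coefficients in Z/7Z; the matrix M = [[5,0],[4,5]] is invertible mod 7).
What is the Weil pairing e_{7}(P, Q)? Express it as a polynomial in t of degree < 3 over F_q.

e_{7}(aP+bQ,cP+dQ) = e_{7}(P,Q)^(ad-bc); with (a,b,c,d)=(5,0,4,5) this gives the det-7 law.
Hence e(P,Q) = e(P',Q')^{2} where 2 = 4^{-1} mod 7.
Double-and-add over 111: 3-1 doublings, 3-1 additions; each step l_{T,T}/v_{2T} or l_{T,P'}/v at Q'+S for random S.
e_{7}(P',Q') = 9584909466385 + 8765564070793*t + 9843852008542*t^2.
Thus e_{7}(P,Q) = 7673171637660 + 15159825264924*t + 2459943702568*t^2.

7673171637660 + 15159825264924*t + 2459943702568*t^2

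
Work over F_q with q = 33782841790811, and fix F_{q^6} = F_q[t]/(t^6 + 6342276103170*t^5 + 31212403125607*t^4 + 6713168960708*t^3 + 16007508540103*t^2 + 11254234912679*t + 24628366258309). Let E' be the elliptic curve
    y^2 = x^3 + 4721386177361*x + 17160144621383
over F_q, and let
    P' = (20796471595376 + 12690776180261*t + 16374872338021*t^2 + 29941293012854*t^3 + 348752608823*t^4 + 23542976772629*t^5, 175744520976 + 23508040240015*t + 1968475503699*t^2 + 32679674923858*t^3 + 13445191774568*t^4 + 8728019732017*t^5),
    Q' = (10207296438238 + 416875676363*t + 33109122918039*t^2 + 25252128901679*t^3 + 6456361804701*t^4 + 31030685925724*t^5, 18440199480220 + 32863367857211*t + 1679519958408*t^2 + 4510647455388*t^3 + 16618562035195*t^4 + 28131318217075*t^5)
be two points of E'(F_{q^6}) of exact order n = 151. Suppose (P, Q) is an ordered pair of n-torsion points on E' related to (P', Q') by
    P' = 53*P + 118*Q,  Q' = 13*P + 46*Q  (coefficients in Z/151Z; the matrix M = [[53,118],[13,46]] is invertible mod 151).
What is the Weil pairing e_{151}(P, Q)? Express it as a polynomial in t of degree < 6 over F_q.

The 151-Weil pairing on E[151] over F_{33782841790811} is alternating-bilinear: e_{151}(P',Q') = e_{151}(P,Q)^det(M).
53*46 - 118*13 = 904; reduced mod 151: det = 149, inverse 75.
Run Miller on y^2=x^3+4721386177361*x+17160144621383 over F_{33782841790811}: ladder 10010111 (8 bits); e = f_P(D_Q)/f_Q(D_P).
Result: e(P',Q') = 26157022665188 + 7476138941272*t + 27391535222434*t^2 + 24373291839406*t^3 + 5166187954779*t^4 + 3834888244853*t^5.
Thus e_{151}(P,Q) = 11390220846087 + 4365603682114*t + 23266597698066*t^2 + 3176502914212*t^3 + 28357194509678*t^4 + 11270525094535*t^5.

11390220846087 + 4365603682114*t + 23266597698066*t^2 + 3176502914212*t^3 + 28357194509678*t^4 + 11270525094535*t^5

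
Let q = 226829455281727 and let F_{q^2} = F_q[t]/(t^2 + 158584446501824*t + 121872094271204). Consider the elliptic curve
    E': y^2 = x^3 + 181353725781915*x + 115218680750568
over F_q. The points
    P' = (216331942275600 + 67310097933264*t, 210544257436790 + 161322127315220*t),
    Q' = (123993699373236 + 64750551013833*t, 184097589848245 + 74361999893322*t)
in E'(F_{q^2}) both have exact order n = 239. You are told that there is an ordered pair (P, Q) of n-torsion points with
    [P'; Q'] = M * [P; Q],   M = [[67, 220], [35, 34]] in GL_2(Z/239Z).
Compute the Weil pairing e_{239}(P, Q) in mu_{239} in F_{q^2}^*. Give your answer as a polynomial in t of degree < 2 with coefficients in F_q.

Alternating bilinearity on E[239] (values in mu_{239} in F_{226829455281727^2}) gives e(P',Q') = e(P,Q)^det(M).
det(M) mod 239 = 75; its inverse in (Z/239)^* is 51 (check: 75*51 mod 239 = 1).
Run Miller on y^2=x^3+181353725781915*x+115218680750568 over F_{226829455281727}: ladder 11101111 (8 bits); e = f_P(D_Q)/f_Q(D_P).
Miller gives e_{239}(P',Q') = 34440259865873 + 7855048888690*t in F_{226829455281727^2}.
Finally e_{239}(P,Q) = 60776092824317 + 16328790170869*t.

60776092824317 + 16328790170869*t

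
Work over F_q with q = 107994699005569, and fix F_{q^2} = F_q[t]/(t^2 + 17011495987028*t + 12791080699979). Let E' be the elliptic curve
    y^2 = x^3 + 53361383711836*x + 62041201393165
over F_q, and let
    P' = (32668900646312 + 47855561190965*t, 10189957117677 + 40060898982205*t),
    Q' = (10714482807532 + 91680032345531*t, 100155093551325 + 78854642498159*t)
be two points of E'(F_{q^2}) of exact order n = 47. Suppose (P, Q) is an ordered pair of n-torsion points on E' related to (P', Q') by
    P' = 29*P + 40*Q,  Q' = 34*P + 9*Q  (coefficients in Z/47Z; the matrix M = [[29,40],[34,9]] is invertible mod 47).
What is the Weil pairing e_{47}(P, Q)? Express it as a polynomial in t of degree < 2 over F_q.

53852472389365 + 87123742429886*t

e_{47} is bilinear + alternating on E[47], so e_{47}(29*P + 40*Q, 34*P + 9*Q) = e_{47}(P,Q)^(29*9-40*34).
So e_{47}(P,Q) = e_{47}(P',Q')^{13}, since 29*13 = 1 mod 47.
Build f_{47,P'} and f_{47,Q'} via the 6-bit ladder of 47=101111_2; evaluate at shifted divisors; quotient in F_{107994699005569^2}.
e_{47}(P',Q') = 28153591965777 + 72824328534185*t.
(28153591965777 + 72824328534185*t)^{13} mod (107994699005569,f) = 53852472389365 + 87123742429886*t.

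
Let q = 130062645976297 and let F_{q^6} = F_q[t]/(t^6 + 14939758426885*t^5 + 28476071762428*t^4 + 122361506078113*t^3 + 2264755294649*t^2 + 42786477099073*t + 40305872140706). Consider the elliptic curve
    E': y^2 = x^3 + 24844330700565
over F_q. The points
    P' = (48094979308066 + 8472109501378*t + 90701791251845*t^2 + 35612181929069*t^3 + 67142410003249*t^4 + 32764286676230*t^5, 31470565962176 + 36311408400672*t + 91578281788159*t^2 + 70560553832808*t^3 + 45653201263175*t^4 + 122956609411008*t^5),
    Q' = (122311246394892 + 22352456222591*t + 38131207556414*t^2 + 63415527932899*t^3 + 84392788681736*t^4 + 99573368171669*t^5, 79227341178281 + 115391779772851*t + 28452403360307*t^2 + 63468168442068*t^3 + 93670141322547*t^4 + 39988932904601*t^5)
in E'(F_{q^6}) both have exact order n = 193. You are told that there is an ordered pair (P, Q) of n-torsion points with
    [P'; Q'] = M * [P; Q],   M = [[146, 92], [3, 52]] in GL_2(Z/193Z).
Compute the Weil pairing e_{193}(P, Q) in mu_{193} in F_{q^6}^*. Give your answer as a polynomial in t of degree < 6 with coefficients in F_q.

e_{193} is bilinear + alternating on E[193], so e_{193}(146*P + 92*Q, 3*P + 52*Q) = e_{193}(P,Q)^(146*52-92*3).
Hence e(P,Q) = e(P',Q')^{75} where 75 = 175^{-1} mod 193.
n = 193 = (11000001)_2 (8 bits, wt 3); accumulate f_{193,P'}(Q'+S)/f_{193,P'}(S) along the 7-step ladder.
e_{193}(P',Q') = 10659616432082 + 130037141560445*t + 112090515588889*t^2 + 18705969483330*t^3 + 101344458775905*t^4 + 83261544429580*t^5.
(10659616432082 + 130037141560445*t + 112090515588889*t^2 + 18705969483330*t^3 + 101344458775905*t^4 + 83261544429580*t^5)^{75} mod (130062645976297,f) = 65552563969557 + 82473208678899*t + 110607645103889*t^2 + 2863611025779*t^3 + 12206762748316*t^4 + 84453424410935*t^5.

65552563969557 + 82473208678899*t + 110607645103889*t^2 + 2863611025779*t^3 + 12206762748316*t^4 + 84453424410935*t^5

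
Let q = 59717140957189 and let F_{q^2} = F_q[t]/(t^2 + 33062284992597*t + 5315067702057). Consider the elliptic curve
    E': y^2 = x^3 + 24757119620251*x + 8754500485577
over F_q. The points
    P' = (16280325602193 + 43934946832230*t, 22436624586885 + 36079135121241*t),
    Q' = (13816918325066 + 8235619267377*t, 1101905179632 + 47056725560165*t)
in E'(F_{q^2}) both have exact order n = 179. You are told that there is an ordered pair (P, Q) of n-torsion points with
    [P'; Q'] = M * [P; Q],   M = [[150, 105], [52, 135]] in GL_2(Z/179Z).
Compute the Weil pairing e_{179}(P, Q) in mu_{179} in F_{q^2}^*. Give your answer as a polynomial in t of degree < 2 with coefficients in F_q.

The 179-Weil pairing on E[179] over F_{59717140957189} is alternating-bilinear: e_{179}(P',Q') = e_{179}(P,Q)^det(M).
Hence e(P,Q) = e(P',Q')^{8} where 8 = 112^{-1} mod 179.
Double-and-add over 10110011: 8-1 doublings, 5-1 additions; each step l_{T,T}/v_{2T} or l_{T,P'}/v at Q'+S for random S.
The quotient is 36499985579664 + 15067876962199*t.
e_{179}(P,Q) = (36499985579664 + 15067876962199*t)^{8} = 32881828143496 + 36727005630920*t.

32881828143496 + 36727005630920*t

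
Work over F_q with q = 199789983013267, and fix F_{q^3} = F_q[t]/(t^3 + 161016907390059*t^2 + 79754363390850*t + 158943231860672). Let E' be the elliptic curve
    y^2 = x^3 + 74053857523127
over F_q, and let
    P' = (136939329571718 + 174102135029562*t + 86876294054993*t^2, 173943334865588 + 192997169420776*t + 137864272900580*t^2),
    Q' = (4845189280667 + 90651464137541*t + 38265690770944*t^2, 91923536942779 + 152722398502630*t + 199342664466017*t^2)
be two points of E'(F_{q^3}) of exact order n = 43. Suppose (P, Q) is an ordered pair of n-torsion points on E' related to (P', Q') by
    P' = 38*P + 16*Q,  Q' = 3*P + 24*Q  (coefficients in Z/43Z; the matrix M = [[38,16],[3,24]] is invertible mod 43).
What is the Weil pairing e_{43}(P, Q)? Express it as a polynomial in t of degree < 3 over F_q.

Under M = [[38,16],[3,24]] in GL_2(Z/43), e_{43}(P',Q') = e_{43}(P,Q)^(38*24-16*3 mod 43).
So e_{43}(P,Q) = e_{43}(P',Q')^{11}, since 4*11 = 1 mod 43.
6-bit Miller (101011) on E'/F_{199789983013267} with a'=0, b'=74053857523127: accumulate tangent/chord ratios at Q'+S and P'+S'.
Result: e(P',Q') = 197611536518861 + 87310433773047*t + 144872857984994*t^2.
Hence e(P,Q) = 57952542776941 + 50649906614302*t + 190246012597567*t^2 in F_{199789983013267^3}^*.

57952542776941 + 50649906614302*t + 190246012597567*t^2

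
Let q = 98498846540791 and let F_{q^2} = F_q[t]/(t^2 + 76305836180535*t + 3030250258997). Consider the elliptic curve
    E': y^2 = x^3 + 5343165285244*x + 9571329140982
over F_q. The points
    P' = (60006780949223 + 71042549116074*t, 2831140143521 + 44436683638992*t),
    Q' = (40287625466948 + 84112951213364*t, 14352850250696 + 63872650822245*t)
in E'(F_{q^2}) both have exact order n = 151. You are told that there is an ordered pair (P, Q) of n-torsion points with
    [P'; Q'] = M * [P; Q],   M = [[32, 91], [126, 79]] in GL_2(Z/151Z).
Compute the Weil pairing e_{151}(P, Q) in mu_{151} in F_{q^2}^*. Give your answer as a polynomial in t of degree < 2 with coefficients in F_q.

62579395227535 + 60232455473817*t

Since e_{151}(P,P)=e_{151}(Q,Q)=1 and e_{151}(Q,P)=e_{151}(P,Q)^{-1}, expanding e_{151}(32*P + 91*Q,126*P + 79*Q) leaves e(P,Q)^det(M).
Hence e(P,Q) = e(P',Q')^{26} where 26 = 122^{-1} mod 151.
Miller loop for e_{151} over F_{98498846540791^2}: bits of 151 = 10010111; 7 double steps + 4 add steps, l/v at each.
Miller gives e_{151}(P',Q') = 9963491931466 + 96282976985749*t in F_{98498846540791^2}.
Thus e_{151}(P,Q) = 62579395227535 + 60232455473817*t.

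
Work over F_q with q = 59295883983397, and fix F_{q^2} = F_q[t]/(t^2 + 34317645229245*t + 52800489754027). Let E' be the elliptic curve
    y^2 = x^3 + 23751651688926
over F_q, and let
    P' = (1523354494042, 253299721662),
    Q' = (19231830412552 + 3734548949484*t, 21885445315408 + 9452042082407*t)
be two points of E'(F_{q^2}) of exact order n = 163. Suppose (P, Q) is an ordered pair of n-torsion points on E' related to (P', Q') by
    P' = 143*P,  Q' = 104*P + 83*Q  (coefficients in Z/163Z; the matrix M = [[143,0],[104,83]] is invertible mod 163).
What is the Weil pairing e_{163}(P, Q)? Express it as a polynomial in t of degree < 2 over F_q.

e_{163}(aP+bQ,cP+dQ) = e_{163}(P,Q)^(ad-bc); with (a,b,c,d)=(143,0,104,83) this gives the det-163 law.
Inverting 133 mod 163: 38. Thus e_{163}(P,Q) = e(P',Q')^{38}.
Double-and-add over 10100011: 8-1 doublings, 4-1 additions; each step l_{T,T}/v_{2T} or l_{T,P'}/v at Q'+S for random S.
e_{163}(P',Q') = 43953613528970 + 30554196815083*t.
Raise to 38: e(P,Q) = 6642780685917 + 45228690753412*t in mu_{163}.

6642780685917 + 45228690753412*t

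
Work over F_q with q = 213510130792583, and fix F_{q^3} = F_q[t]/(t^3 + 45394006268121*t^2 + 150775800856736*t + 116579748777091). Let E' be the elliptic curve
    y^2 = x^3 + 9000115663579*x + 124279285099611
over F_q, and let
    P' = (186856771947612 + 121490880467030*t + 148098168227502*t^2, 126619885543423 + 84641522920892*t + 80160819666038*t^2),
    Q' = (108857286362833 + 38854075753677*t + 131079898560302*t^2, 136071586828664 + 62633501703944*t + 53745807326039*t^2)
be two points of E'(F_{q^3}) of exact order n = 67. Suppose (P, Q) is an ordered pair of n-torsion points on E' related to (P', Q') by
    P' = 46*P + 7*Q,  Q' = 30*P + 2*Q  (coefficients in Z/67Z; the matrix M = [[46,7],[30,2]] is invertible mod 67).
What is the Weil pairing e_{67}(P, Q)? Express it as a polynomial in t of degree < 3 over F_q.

Since e_{67}(P,P)=e_{67}(Q,Q)=1 and e_{67}(Q,P)=e_{67}(P,Q)^{-1}, expanding e_{67}(46*P + 7*Q,30*P + 2*Q) leaves e(P,Q)^det(M).
46*2 - 7*30 = -118; reduced mod 67: det = 16, inverse 21.
Run Miller on y^2=x^3+9000115663579*x+124279285099611 over F_{213510130792583}: ladder 1000011 (7 bits); e = f_P(D_Q)/f_Q(D_P).
e_{67}(P',Q') = 102653170775404 + 91705120048389*t + 182703867394133*t^2.
Raise to 21: e(P,Q) = 5328636578612 + 190136863200841*t + 109591673123240*t^2 in mu_{67}.

5328636578612 + 190136863200841*t + 109591673123240*t^2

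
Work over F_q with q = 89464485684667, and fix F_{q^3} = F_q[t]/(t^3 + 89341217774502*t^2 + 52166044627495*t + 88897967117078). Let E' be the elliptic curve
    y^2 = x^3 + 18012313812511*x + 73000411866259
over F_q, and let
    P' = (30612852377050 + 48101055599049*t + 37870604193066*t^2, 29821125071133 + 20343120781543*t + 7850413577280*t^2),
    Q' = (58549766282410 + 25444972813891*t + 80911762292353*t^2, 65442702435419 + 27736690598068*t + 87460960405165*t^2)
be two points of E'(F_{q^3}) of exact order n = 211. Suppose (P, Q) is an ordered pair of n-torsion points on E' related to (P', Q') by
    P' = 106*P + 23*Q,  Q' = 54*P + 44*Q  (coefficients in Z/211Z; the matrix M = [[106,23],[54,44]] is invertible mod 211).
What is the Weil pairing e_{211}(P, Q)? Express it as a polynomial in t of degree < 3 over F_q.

Under M = [[106,23],[54,44]] in GL_2(Z/211), e_{211}(P',Q') = e_{211}(P,Q)^(106*44-23*54 mod 211).
106*44 - 23*54 = 3422; reduced mod 211: det = 46, inverse 78.
Miller loop for e_{211} over F_{89464485684667^3}: bits of 211 = 11010011; 7 double steps + 4 add steps, l/v at each.
So e_{211}(P',Q') = 87900031567494 + 48241030976288*t + 49940341636123*t^2.
Finally e_{211}(P,Q) = 61112921745639 + 3998892324638*t + 44636694275449*t^2.

61112921745639 + 3998892324638*t + 44636694275449*t^2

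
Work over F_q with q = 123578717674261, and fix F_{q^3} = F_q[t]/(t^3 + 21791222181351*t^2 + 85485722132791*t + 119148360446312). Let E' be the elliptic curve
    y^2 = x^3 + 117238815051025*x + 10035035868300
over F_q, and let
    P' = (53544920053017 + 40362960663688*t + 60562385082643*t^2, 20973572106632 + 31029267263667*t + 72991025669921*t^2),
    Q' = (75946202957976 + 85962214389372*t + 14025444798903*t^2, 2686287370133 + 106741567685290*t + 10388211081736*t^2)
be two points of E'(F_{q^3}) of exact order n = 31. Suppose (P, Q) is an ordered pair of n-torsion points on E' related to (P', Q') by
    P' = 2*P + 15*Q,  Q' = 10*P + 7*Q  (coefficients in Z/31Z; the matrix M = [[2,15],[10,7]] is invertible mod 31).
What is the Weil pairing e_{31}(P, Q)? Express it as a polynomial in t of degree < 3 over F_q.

107035090542463 + 49936835295098*t + 32075760334093*t^2

e_{31} is bilinear + alternating on E[31], so e_{31}(2*P + 15*Q, 10*P + 7*Q) = e_{31}(P,Q)^(2*7-15*10).
So e_{31}(P,Q) = e_{31}(P',Q')^{18}, since 19*18 = 1 mod 31.
Build f_{31,P'} and f_{31,Q'} via the 5-bit ladder of 31=11111_2; evaluate at shifted divisors; quotient in F_{123578717674261^3}.
So e_{31}(P',Q') = 65410576007413 + 115793395353668*t + 108380056380055*t^2.
Finally e_{31}(P,Q) = 107035090542463 + 49936835295098*t + 32075760334093*t^2.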